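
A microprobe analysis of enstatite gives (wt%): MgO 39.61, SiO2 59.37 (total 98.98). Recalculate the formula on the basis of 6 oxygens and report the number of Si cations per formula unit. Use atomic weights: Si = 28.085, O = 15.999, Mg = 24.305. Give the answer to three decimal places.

2.004 Si apfu

MgO (M=40.304): mol = 0.98278; Mg = 0.98278, O = 0.98278.
SiO2 (M=60.083): mol = 0.98813; Si = 0.98813, O = 1.97626.
ΣO = 2.95904; factor = 6/ΣO = 2.02768.
Si apfu = 0.98813 × 2.02768 = 2.004.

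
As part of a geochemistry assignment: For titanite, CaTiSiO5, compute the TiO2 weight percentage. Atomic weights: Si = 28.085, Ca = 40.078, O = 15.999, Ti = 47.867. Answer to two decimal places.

M(CaTiSiO5) = 196.025 g/mol; M(TiO2) = 79.865 g/mol.
Moles TiO2 per formula unit = 1 Ti ÷ 1 = 1.0000.
TiO2 fraction = (1.0000 × 79.865) / 196.025 = 79.865/196.025 = 0.4074.

40.74 wt%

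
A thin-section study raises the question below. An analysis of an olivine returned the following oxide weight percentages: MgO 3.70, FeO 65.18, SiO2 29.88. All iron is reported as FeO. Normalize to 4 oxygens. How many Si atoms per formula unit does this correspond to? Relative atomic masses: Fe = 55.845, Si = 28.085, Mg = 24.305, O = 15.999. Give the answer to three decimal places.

0.998 Si apfu

MgO: 3.70/40.304 = 0.09180 mol → 0.09180 mol Mg, 0.09180 mol O.
FeO: 65.18/71.844 = 0.90724 mol → 0.90724 mol Fe, 0.90724 mol O.
SiO2: 29.88/60.083 = 0.49731 mol → 0.49731 mol Si, 0.99462 mol O.
Total oxygen = 1.99366 mol. Normalization factor = 4/1.99366 = 2.00636.
Si per 4 O = 0.49731 × 2.00636 = 0.998.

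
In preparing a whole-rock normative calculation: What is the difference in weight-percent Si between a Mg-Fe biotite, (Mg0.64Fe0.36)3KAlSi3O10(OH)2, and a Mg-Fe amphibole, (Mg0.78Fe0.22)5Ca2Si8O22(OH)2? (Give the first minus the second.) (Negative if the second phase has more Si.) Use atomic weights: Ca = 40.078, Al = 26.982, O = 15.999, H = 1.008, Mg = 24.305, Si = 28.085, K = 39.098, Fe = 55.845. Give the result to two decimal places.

First mineral: 84.255 g Si in 451.317 g formula = 18.67 wt% Si.
Second mineral: 224.680 g Si in 847.047 g formula = 26.53 wt% Si.
18.67% − 26.53% gives a difference of -7.86 percentage points.

-7.86 percentage points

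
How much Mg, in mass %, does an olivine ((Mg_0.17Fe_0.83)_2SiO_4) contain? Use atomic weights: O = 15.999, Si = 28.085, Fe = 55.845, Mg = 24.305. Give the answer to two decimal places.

4.28 mass %

M((Mg_0.17Fe_0.83)_2SiO_4) = 193.047 g/mol.
Mg contributes 0.34 × 24.305 = 8.264 g per mole.
8.264/193.047 = 0.0428 → 4.28%.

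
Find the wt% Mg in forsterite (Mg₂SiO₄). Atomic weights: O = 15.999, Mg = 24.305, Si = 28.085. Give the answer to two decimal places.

M(Mg₂SiO₄) = 140.691 g/mol.
Mg contributes 2 × 24.305 = 48.610 g per mole.
48.610/140.691 = 0.3455 → 34.55%.

34.55 wt%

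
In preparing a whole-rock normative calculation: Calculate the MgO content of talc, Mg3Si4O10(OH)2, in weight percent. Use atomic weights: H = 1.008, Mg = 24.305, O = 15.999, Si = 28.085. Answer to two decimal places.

Molar mass of Mg3Si4O10(OH)2 = 3·24.305 + 4·28.085 + 12·15.999 + 2·1.008 = 379.259 g/mol.
Each formula unit contains 3 Mg, equivalent to 3/1 = 3.0000 mol MgO.
M(MgO) = 1×24.305 + 1×15.999 = 40.304 g/mol.
Mass of MgO per formula unit = 3.0000 × 40.304 = 120.912 g.
MgO wt% = 120.912 / 379.259 × 100 = 31.88%.

31.88 wt%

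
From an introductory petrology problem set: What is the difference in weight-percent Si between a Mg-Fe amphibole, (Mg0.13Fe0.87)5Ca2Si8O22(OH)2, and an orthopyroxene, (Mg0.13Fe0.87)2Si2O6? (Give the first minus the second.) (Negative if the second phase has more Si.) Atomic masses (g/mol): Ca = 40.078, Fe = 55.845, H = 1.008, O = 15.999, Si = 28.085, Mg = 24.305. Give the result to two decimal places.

1.69 percentage points

M((Mg0.13Fe0.87)5Ca2Si8O22(OH)2) = 949.552 g/mol, so wt% Si = 224.680/949.552 × 100 = 23.66%.
M((Mg0.13Fe0.87)2Si2O6) = 255.654 g/mol, so wt% Si = 56.170/255.654 × 100 = 21.97%.
23.66 − 21.97 = 1.69 pp.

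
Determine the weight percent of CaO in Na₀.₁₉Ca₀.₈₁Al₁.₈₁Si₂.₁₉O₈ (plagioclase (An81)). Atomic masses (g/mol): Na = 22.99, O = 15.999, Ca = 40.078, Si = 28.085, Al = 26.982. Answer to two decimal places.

16.51 wt%

M(Na₀.₁₉Ca₀.₈₁Al₁.₈₁Si₂.₁₉O₈) = 275.167 g/mol; M(CaO) = 56.077 g/mol.
Moles CaO per formula unit = 0.81 Ca ÷ 1 = 0.8100.
CaO fraction = (0.8100 × 56.077) / 275.167 = 45.422/275.167 = 0.1651.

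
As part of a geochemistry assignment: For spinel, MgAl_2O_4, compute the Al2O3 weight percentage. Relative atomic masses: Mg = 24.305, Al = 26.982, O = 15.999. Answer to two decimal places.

Molar mass of MgAl_2O_4 = 1·24.305 + 2·26.982 + 4·15.999 = 142.265 g/mol.
Each formula unit contains 2 Al, equivalent to 2/2 = 1.0000 mol Al2O3.
M(Al2O3) = 2×26.982 + 3×15.999 = 101.961 g/mol.
Mass of Al2O3 per formula unit = 1.0000 × 101.961 = 101.961 g.
Al2O3 wt% = 101.961 / 142.265 × 100 = 71.67%.

71.67 wt%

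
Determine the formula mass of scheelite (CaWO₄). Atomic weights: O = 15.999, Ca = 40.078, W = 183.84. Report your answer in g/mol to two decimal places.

287.91 g/mol

M = 1·40.078 + 1·183.84 + 4·15.999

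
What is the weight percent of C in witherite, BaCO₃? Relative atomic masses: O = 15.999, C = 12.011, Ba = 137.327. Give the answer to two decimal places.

M(BaCO₃) = 197.335 g/mol.
C contributes 1 × 12.011 = 12.011 g per mole.
12.011/197.335 = 0.0609 → 6.09%.

6.09 wt%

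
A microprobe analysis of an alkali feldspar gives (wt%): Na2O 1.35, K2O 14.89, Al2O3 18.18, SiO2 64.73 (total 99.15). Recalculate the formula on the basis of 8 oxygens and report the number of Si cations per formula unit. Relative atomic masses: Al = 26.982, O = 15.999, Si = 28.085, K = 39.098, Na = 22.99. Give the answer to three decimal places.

Na2O (M=61.979): mol = 0.02178; Na = 0.04356, O = 0.02178.
K2O (M=94.195): mol = 0.15808; K = 0.31616, O = 0.15808.
Al2O3 (M=101.961): mol = 0.17830; Al = 0.35660, O = 0.53490.
SiO2 (M=60.083): mol = 1.07734; Si = 1.07734, O = 2.15468.
ΣO = 2.86944; factor = 8/ΣO = 2.78800.
Si apfu = 1.07734 × 2.78800 = 3.004.

3.004 Si apfu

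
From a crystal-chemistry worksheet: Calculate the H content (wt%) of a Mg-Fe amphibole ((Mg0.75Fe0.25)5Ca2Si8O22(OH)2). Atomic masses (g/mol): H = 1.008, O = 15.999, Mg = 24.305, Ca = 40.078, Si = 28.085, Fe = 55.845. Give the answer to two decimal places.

Molar mass of (Mg0.75Fe0.25)5Ca2Si8O22(OH)2: 3.75×24.305 + 1.25×55.845 + 2×40.078 + 8×28.085 + 24×15.999 + 2×1.008 = 851.778 g/mol.
Mass of H per formula unit: 2 × 1.008 = 2.016 g.
Weight fraction H = 2.016 / 851.778 = 0.0024.

0.24 wt%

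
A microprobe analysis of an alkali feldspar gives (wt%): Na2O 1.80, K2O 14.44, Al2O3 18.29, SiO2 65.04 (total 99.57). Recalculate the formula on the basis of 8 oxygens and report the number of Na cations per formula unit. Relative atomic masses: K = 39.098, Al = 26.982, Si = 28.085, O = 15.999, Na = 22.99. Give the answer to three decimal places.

1.80 wt% Na2O ÷ 61.979 g/mol = 0.02904 mol, giving 0.05808 Na and 0.02904 O.
14.44 wt% K2O ÷ 94.195 g/mol = 0.15330 mol, giving 0.30660 K and 0.15330 O.
18.29 wt% Al2O3 ÷ 101.961 g/mol = 0.17938 mol, giving 0.35876 Al and 0.53814 O.
65.04 wt% SiO2 ÷ 60.083 g/mol = 1.08250 mol, giving 1.08250 Si and 2.16500 O.
Oxygen sums to 2.88548; scaling by 8/2.88548 = 2.77250 puts the formula on 8 O.
Na: 0.05808 × 2.77250 = 0.161 atoms per formula unit.

0.161 Na apfu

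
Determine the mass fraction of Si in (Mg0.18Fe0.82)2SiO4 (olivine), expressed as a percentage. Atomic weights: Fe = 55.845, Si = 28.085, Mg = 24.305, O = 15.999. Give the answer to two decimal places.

14.60 weight percent

Molar mass of (Mg0.18Fe0.82)2SiO4: 0.36·24.305 + 1.64·55.845 + 1·28.085 + 4·15.999 = 192.417 g/mol.
Mass of Si per formula unit: 1 × 28.085 = 28.085 g.
Weight fraction Si = 28.085 / 192.417 = 0.1460.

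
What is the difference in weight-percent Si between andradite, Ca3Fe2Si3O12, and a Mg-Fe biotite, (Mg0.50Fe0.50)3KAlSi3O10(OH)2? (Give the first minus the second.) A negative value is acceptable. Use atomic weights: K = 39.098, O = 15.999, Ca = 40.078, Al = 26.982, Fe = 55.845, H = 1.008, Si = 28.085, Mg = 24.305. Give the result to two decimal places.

M(Ca3Fe2Si3O12) = 508.167 g/mol, so wt% Si = 84.255/508.167 × 100 = 16.58%.
M((Mg0.50Fe0.50)3KAlSi3O10(OH)2) = 464.564 g/mol, so wt% Si = 84.255/464.564 × 100 = 18.14%.
16.58 − 18.14 = -1.56 pp.

-1.56 percentage points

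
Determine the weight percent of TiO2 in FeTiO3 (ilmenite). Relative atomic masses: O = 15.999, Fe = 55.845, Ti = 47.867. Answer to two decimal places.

52.64 wt%

M(FeTiO3) = 151.709 g/mol; M(TiO2) = 79.865 g/mol.
Moles TiO2 per formula unit = 1 Ti ÷ 1 = 1.0000.
TiO2 fraction = (1.0000 × 79.865) / 151.709 = 79.865/151.709 = 0.5264.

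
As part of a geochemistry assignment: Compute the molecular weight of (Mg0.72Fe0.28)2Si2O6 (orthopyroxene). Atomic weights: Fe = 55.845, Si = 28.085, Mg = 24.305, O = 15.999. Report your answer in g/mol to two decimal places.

218.44 g/mol

Mg: 1.44 × 24.305 = 34.9992
Fe: 0.56 × 55.845 = 31.2732
Si: 2 × 28.085 = 56.1700
O: 6 × 15.999 = 95.9940
Summing the contributions gives the formula mass.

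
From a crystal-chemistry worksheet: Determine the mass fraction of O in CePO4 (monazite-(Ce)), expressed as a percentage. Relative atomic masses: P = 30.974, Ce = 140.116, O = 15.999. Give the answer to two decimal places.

Formula mass = 1×140.116 + 1×30.974 + 4×15.999 = 235.086 g/mol, of which 63.996 g is O.
So O makes up 63.996/235.086 = 0.2722 of the mass, i.e. 27.22%.

27.22 weight percent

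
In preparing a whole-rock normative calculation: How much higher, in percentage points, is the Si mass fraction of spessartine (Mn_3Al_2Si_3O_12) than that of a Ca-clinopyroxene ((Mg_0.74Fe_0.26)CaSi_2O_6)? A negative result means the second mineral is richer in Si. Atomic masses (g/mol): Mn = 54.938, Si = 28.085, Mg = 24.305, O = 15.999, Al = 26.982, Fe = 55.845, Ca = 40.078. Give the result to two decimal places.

First mineral: 84.255 g Si in 495.021 g formula = 17.02 wt% Si.
Second mineral: 56.170 g Si in 224.747 g formula = 24.99 wt% Si.
17.02% − 24.99% gives a difference of -7.97 percentage points.

-7.97 percentage points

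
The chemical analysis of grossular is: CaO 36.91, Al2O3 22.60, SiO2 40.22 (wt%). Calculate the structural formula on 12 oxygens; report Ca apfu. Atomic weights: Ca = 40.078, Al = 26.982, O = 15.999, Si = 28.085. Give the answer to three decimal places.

2.967 Ca apfu

CaO: 36.91/56.077 = 0.65820 mol → 0.65820 mol Ca, 0.65820 mol O.
Al2O3: 22.60/101.961 = 0.22165 mol → 0.44330 mol Al, 0.66495 mol O.
SiO2: 40.22/60.083 = 0.66941 mol → 0.66941 mol Si, 1.33882 mol O.
Total oxygen = 2.66197 mol. Normalization factor = 12/2.66197 = 4.50794.
Ca per 12 O = 0.65820 × 4.50794 = 2.967.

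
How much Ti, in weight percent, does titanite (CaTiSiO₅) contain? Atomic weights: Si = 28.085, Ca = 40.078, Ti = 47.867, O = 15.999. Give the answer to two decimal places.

24.42 weight percent

Formula mass = 1·40.078 + 1·47.867 + 1·28.085 + 5·15.999 = 196.025 g/mol, of which 47.867 g is Ti.
So Ti makes up 47.867/196.025 = 0.2442 of the mass, i.e. 24.42%.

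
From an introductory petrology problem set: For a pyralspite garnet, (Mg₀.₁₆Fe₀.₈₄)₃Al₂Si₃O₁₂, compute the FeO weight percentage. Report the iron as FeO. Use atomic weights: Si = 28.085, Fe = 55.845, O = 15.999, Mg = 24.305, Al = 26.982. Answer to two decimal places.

37.51 wt%

Formula mass = 482.603 g/mol.
2.52 Fe → 2.5200 mol FeO per formula unit; M(FeO) = 71.844, so FeO mass = 181.047 g.
181.047/482.603 × 100 = 37.51 wt%.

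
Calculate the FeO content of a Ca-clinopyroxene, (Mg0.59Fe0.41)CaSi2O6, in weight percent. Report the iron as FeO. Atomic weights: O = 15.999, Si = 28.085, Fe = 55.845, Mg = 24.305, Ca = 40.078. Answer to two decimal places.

12.84 wt%

M((Mg0.59Fe0.41)CaSi2O6) = 229.478 g/mol; M(FeO) = 71.844 g/mol.
Moles FeO per formula unit = 0.41 Fe ÷ 1 = 0.4100.
FeO fraction = (0.4100 × 71.844) / 229.478 = 29.456/229.478 = 0.1284.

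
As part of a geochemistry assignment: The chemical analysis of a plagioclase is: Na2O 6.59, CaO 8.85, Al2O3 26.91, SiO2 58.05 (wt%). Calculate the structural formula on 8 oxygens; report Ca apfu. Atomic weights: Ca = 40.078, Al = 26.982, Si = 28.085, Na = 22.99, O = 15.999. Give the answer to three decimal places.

0.423 Ca apfu

Na2O (M=61.979): mol = 0.10633; Na = 0.21266, O = 0.10633.
CaO (M=56.077): mol = 0.15782; Ca = 0.15782, O = 0.15782.
Al2O3 (M=101.961): mol = 0.26392; Al = 0.52784, O = 0.79176.
SiO2 (M=60.083): mol = 0.96616; Si = 0.96616, O = 1.93232.
ΣO = 2.98823; factor = 8/ΣO = 2.67717.
Ca apfu = 0.15782 × 2.67717 = 0.423.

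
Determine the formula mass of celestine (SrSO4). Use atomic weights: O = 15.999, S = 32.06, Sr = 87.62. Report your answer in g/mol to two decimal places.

The formula mass is the sum 1×87.62 + 1×32.06 + 4×15.999.

183.68 g/mol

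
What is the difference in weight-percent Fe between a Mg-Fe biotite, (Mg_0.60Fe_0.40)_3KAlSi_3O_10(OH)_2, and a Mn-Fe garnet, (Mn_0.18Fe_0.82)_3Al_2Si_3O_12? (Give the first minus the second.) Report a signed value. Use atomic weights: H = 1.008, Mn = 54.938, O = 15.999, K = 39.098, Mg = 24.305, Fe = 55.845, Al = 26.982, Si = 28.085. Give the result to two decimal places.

M((Mg_0.60Fe_0.40)_3KAlSi_3O_10(OH)_2) = 455.102 g/mol, so wt% Fe = 67.014/455.102 × 100 = 14.73%.
M((Mn_0.18Fe_0.82)_3Al_2Si_3O_12) = 497.252 g/mol, so wt% Fe = 137.379/497.252 × 100 = 27.63%.
14.73 − 27.63 = -12.90 pp.

-12.90 percentage points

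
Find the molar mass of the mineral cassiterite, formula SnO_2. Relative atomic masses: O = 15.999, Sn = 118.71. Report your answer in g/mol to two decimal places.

150.71 g/mol

The formula mass is the sum 1·118.71 + 2·15.999.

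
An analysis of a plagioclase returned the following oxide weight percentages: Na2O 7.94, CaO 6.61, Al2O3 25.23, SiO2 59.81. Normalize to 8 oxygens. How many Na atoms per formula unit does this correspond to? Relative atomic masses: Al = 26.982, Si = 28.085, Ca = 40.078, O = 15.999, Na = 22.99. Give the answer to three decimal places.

0.688 Na apfu

Na2O (M=61.979): mol = 0.12811; Na = 0.25622, O = 0.12811.
CaO (M=56.077): mol = 0.11787; Ca = 0.11787, O = 0.11787.
Al2O3 (M=101.961): mol = 0.24745; Al = 0.49490, O = 0.74235.
SiO2 (M=60.083): mol = 0.99546; Si = 0.99546, O = 1.99092.
ΣO = 2.97925; factor = 8/ΣO = 2.68524.
Na apfu = 0.25622 × 2.68524 = 0.688.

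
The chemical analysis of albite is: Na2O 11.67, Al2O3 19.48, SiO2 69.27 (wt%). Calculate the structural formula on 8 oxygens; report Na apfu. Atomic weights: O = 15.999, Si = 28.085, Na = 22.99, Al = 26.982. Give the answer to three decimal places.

Na2O: 11.67/61.979 = 0.18829 mol → 0.37658 mol Na, 0.18829 mol O.
Al2O3: 19.48/101.961 = 0.19105 mol → 0.38210 mol Al, 0.57315 mol O.
SiO2: 69.27/60.083 = 1.15291 mol → 1.15291 mol Si, 2.30582 mol O.
Total oxygen = 3.06726 mol. Normalization factor = 8/3.06726 = 2.60819.
Na per 8 O = 0.37658 × 2.60819 = 0.982.

0.982 Na apfu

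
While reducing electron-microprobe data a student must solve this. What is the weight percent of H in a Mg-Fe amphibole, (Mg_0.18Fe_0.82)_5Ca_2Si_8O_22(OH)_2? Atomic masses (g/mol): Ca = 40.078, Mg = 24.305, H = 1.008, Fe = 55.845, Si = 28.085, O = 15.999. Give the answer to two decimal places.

Formula mass = 0.90×24.305 + 4.10×55.845 + 2×40.078 + 8×28.085 + 24×15.999 + 2×1.008 = 941.667 g/mol, of which 2.016 g is H.
So H makes up 2.016/941.667 = 0.0021 of the mass, i.e. 0.21%.

0.21 mass %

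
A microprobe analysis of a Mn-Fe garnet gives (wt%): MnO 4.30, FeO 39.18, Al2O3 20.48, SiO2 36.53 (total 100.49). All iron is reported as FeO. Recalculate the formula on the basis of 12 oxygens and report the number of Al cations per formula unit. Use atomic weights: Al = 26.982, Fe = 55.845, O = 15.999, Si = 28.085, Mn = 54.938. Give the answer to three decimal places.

1.988 Al apfu

MnO (M=70.937): mol = 0.06062; Mn = 0.06062, O = 0.06062.
FeO (M=71.844): mol = 0.54535; Fe = 0.54535, O = 0.54535.
Al2O3 (M=101.961): mol = 0.20086; Al = 0.40172, O = 0.60258.
SiO2 (M=60.083): mol = 0.60799; Si = 0.60799, O = 1.21598.
ΣO = 2.42453; factor = 12/ΣO = 4.94941.
Al apfu = 0.40172 × 4.94941 = 1.988.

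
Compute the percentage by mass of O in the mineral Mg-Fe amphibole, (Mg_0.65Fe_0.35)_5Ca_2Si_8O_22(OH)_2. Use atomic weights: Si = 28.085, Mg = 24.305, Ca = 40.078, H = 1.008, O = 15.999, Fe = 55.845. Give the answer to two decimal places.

M((Mg_0.65Fe_0.35)_5Ca_2Si_8O_22(OH)_2) = 867.548 g/mol.
O contributes 24 × 15.999 = 383.976 g per mole.
383.976/867.548 = 0.4426 → 44.26%.

44.26 weight percent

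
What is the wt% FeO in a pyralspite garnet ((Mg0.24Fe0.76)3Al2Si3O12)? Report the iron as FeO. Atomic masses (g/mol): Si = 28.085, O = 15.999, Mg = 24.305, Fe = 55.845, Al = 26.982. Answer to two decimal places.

34.48 wt%

M((Mg0.24Fe0.76)3Al2Si3O12) = 475.033 g/mol; M(FeO) = 71.844 g/mol.
Moles FeO per formula unit = 2.28 Fe ÷ 1 = 2.2800.
FeO fraction = (2.2800 × 71.844) / 475.033 = 163.804/475.033 = 0.3448.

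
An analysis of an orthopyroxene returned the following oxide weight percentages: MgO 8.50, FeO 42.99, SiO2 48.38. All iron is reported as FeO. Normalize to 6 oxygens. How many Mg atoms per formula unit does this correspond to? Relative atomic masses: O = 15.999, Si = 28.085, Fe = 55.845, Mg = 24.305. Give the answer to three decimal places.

8.50 wt% MgO ÷ 40.304 g/mol = 0.21090 mol, giving 0.21090 Mg and 0.21090 O.
42.99 wt% FeO ÷ 71.844 g/mol = 0.59838 mol, giving 0.59838 Fe and 0.59838 O.
48.38 wt% SiO2 ÷ 60.083 g/mol = 0.80522 mol, giving 0.80522 Si and 1.61044 O.
Oxygen sums to 2.41972; scaling by 6/2.41972 = 2.47963 puts the formula on 6 O.
Mg: 0.21090 × 2.47963 = 0.523 atoms per formula unit.

0.523 Mg apfu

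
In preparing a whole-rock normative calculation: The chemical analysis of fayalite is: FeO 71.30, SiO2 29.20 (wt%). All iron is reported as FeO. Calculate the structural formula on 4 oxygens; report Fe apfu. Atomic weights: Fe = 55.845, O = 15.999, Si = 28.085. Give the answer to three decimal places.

FeO (M=71.844): mol = 0.99243; Fe = 0.99243, O = 0.99243.
SiO2 (M=60.083): mol = 0.48599; Si = 0.48599, O = 0.97198.
ΣO = 1.96441; factor = 4/ΣO = 2.03623.
Fe apfu = 0.99243 × 2.03623 = 2.021.

2.021 Fe apfu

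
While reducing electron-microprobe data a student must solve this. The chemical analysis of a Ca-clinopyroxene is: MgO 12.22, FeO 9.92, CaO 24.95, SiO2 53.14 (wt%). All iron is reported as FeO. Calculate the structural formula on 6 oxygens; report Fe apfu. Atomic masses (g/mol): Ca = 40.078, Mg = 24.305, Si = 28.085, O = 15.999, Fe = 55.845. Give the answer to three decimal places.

0.312 Fe apfu

12.22 wt% MgO ÷ 40.304 g/mol = 0.30320 mol, giving 0.30320 Mg and 0.30320 O.
9.92 wt% FeO ÷ 71.844 g/mol = 0.13808 mol, giving 0.13808 Fe and 0.13808 O.
24.95 wt% CaO ÷ 56.077 g/mol = 0.44492 mol, giving 0.44492 Ca and 0.44492 O.
53.14 wt% SiO2 ÷ 60.083 g/mol = 0.88444 mol, giving 0.88444 Si and 1.76888 O.
Oxygen sums to 2.65508; scaling by 6/2.65508 = 2.25982 puts the formula on 6 O.
Fe: 0.13808 × 2.25982 = 0.312 atoms per formula unit.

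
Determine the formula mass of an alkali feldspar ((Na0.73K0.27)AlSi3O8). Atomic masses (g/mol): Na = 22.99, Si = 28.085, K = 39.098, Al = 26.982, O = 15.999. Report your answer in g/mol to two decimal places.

M = 0.73×22.99 + 0.27×39.098 + 1×26.982 + 3×28.085 + 8×15.999

266.57 g/mol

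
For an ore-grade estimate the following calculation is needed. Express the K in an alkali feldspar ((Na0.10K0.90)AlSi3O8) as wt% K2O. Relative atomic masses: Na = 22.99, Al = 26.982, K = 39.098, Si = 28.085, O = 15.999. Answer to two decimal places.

Formula mass = 276.716 g/mol.
0.90 K → 0.4500 mol K2O per formula unit; M(K2O) = 94.195, so K2O mass = 42.388 g.
42.388/276.716 × 100 = 15.32 wt%.

15.32 wt%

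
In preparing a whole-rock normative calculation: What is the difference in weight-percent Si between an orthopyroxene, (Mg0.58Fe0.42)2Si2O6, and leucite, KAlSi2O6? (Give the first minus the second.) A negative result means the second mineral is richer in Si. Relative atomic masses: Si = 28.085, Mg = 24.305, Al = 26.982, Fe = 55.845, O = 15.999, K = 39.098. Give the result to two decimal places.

-1.02 percentage points

Si in (Mg0.58Fe0.42)2Si2O6: molar mass 227.268 g/mol; 2×28.085 = 56.170 g → 24.72 wt%.
Si in KAlSi2O6: molar mass 218.244 g/mol; 2×28.085 = 56.170 g → 25.74 wt%.
Difference = 24.72 − 25.74 = -1.02 percentage points.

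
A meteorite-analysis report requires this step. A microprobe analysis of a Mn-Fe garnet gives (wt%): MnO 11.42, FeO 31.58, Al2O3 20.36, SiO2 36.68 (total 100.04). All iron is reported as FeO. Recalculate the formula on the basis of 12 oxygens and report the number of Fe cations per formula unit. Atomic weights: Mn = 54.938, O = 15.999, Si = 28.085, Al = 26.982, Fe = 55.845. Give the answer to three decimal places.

2.179 Fe apfu

11.42 wt% MnO ÷ 70.937 g/mol = 0.16099 mol, giving 0.16099 Mn and 0.16099 O.
31.58 wt% FeO ÷ 71.844 g/mol = 0.43956 mol, giving 0.43956 Fe and 0.43956 O.
20.36 wt% Al2O3 ÷ 101.961 g/mol = 0.19968 mol, giving 0.39936 Al and 0.59904 O.
36.68 wt% SiO2 ÷ 60.083 g/mol = 0.61049 mol, giving 0.61049 Si and 1.22098 O.
Oxygen sums to 2.42057; scaling by 12/2.42057 = 4.95751 puts the formula on 12 O.
Fe: 0.43956 × 4.95751 = 2.179 atoms per formula unit.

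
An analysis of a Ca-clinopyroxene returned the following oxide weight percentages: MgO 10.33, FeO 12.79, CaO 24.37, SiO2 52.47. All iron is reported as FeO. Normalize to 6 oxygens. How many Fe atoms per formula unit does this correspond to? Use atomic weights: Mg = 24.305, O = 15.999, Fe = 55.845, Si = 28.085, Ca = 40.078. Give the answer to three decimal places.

MgO (M=40.304): mol = 0.25630; Mg = 0.25630, O = 0.25630.
FeO (M=71.844): mol = 0.17802; Fe = 0.17802, O = 0.17802.
CaO (M=56.077): mol = 0.43458; Ca = 0.43458, O = 0.43458.
SiO2 (M=60.083): mol = 0.87329; Si = 0.87329, O = 1.74658.
ΣO = 2.61548; factor = 6/ΣO = 2.29403.
Fe apfu = 0.17802 × 2.29403 = 0.408.

0.408 Fe apfu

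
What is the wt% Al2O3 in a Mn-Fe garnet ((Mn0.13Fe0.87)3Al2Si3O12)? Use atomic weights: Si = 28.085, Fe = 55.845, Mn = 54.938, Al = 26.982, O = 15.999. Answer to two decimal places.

M((Mn0.13Fe0.87)3Al2Si3O12) = 497.388 g/mol; M(Al2O3) = 101.961 g/mol.
Moles Al2O3 per formula unit = 2 Al ÷ 2 = 1.0000.
Al2O3 fraction = (1.0000 × 101.961) / 497.388 = 101.961/497.388 = 0.2050.

20.50 wt%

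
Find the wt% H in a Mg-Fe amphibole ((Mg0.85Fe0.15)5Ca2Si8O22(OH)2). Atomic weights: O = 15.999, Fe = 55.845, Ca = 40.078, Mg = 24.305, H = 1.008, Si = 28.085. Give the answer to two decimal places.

Formula mass = 4.25×24.305 + 0.75×55.845 + 2×40.078 + 8×28.085 + 24×15.999 + 2×1.008 = 836.008 g/mol, of which 2.016 g is H.
So H makes up 2.016/836.008 = 0.0024 of the mass, i.e. 0.24%.

0.24 mass %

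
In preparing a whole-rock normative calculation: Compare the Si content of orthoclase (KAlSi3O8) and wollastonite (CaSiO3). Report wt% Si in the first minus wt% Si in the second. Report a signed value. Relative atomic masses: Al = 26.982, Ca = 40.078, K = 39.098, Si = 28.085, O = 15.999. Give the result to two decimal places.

Si in KAlSi3O8: molar mass 278.327 g/mol; 3×28.085 = 84.255 g → 30.27 wt%.
Si in CaSiO3: molar mass 116.160 g/mol; 1×28.085 = 28.085 g → 24.18 wt%.
Difference = 30.27 − 24.18 = 6.09 percentage points.

6.09 percentage points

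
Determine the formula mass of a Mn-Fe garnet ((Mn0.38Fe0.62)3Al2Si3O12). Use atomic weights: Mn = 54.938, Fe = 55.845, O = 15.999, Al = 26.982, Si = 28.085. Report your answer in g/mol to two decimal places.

496.71 g/mol

M = 1.14×54.938 + 1.86×55.845 + 2×26.982 + 3×28.085 + 12×15.999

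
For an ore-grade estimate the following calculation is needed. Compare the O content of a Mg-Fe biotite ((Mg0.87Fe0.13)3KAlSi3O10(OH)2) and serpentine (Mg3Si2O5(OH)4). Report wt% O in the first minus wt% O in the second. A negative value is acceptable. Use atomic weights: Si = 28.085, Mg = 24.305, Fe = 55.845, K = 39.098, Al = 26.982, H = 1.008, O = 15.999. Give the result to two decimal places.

-7.27 percentage points

O in (Mg0.87Fe0.13)3KAlSi3O10(OH)2: molar mass 429.555 g/mol; 12×15.999 = 191.988 g → 44.69 wt%.
O in Mg3Si2O5(OH)4: molar mass 277.108 g/mol; 9×15.999 = 143.991 g → 51.96 wt%.
Difference = 44.69 − 51.96 = -7.27 percentage points.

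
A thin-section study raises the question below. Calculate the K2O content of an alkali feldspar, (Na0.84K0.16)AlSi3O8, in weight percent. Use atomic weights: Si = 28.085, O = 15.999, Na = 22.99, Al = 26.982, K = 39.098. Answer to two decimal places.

Formula mass = 264.796 g/mol.
0.16 K → 0.0800 mol K2O per formula unit; M(K2O) = 94.195, so K2O mass = 7.536 g.
7.536/264.796 × 100 = 2.85 wt%.

2.85 wt%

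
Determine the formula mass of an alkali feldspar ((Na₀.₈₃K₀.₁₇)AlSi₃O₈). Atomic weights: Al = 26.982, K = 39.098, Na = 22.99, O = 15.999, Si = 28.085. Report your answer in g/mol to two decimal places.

264.96 g/mol

Na: 0.83 × 22.99 = 19.0817
K: 0.17 × 39.098 = 6.6467
Al: 1 × 26.982 = 26.9820
Si: 3 × 28.085 = 84.2550
O: 8 × 15.999 = 127.9920
Summing the contributions gives the formula mass.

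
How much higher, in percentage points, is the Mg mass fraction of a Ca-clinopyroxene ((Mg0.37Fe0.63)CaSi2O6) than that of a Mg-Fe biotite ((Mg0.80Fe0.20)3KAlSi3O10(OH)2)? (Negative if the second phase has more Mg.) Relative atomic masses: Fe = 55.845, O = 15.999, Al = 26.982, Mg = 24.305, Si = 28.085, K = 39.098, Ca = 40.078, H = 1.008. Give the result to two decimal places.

First mineral: 8.993 g Mg in 236.417 g formula = 3.80 wt% Mg.
Second mineral: 58.332 g Mg in 436.178 g formula = 13.37 wt% Mg.
3.80% − 13.37% gives a difference of -9.57 percentage points.

-9.57 percentage points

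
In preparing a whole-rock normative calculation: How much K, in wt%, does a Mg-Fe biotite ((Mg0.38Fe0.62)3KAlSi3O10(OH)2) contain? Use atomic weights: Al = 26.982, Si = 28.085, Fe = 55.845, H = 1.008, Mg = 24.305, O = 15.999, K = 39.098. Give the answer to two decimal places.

Molar mass of (Mg0.38Fe0.62)3KAlSi3O10(OH)2: 1.14×24.305 + 1.86×55.845 + 1×39.098 + 1×26.982 + 3×28.085 + 12×15.999 + 2×1.008 = 475.918 g/mol.
Mass of K per formula unit: 1 × 39.098 = 39.098 g.
Weight fraction K = 39.098 / 475.918 = 0.0822.

8.22 wt%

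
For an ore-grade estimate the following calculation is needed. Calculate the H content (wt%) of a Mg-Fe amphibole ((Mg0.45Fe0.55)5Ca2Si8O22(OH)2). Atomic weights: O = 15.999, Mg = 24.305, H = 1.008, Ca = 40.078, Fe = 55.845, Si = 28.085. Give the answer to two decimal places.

0.22 wt%

Formula mass = 2.25·24.305 + 2.75·55.845 + 2·40.078 + 8·28.085 + 24·15.999 + 2·1.008 = 899.088 g/mol, of which 2.016 g is H.
So H makes up 2.016/899.088 = 0.0022 of the mass, i.e. 0.22%.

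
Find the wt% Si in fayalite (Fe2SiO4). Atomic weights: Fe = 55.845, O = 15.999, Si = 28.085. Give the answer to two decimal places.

13.78 wt%

Molar mass of Fe2SiO4: 2×55.845 + 1×28.085 + 4×15.999 = 203.771 g/mol.
Mass of Si per formula unit: 1 × 28.085 = 28.085 g.
Weight fraction Si = 28.085 / 203.771 = 0.1378.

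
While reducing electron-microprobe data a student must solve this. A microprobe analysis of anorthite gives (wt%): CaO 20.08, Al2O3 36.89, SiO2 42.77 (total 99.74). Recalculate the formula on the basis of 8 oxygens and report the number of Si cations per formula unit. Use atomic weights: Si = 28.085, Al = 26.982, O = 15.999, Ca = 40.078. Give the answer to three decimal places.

1.986 Si apfu

CaO: 20.08/56.077 = 0.35808 mol → 0.35808 mol Ca, 0.35808 mol O.
Al2O3: 36.89/101.961 = 0.36181 mol → 0.72362 mol Al, 1.08543 mol O.
SiO2: 42.77/60.083 = 0.71185 mol → 0.71185 mol Si, 1.42370 mol O.
Total oxygen = 2.86721 mol. Normalization factor = 8/2.86721 = 2.79017.
Si per 8 O = 0.71185 × 2.79017 = 1.986.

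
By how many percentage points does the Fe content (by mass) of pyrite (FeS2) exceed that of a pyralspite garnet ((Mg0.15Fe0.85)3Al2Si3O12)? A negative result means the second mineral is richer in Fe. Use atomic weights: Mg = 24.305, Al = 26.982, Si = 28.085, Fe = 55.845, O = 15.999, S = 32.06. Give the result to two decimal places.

17.10 percentage points

M(FeS2) = 119.965 g/mol, so wt% Fe = 55.845/119.965 × 100 = 46.55%.
M((Mg0.15Fe0.85)3Al2Si3O12) = 483.549 g/mol, so wt% Fe = 142.405/483.549 × 100 = 29.45%.
46.55 − 29.45 = 17.10 pp.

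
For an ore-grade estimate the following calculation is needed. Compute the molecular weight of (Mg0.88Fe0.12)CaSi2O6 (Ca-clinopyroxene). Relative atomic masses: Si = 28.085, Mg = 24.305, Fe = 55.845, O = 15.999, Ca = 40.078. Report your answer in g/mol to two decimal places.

220.33 g/mol

Mg: 0.88 × 24.305 = 21.3884
Fe: 0.12 × 55.845 = 6.7014
Ca: 1 × 40.078 = 40.0780
Si: 2 × 28.085 = 56.1700
O: 6 × 15.999 = 95.9940
Summing the contributions gives the formula mass.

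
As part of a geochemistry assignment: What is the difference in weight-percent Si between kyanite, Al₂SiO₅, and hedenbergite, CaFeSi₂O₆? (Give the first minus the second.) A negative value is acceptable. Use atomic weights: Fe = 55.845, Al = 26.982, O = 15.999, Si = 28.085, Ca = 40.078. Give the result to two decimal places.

First mineral: 28.085 g Si in 162.044 g formula = 17.33 wt% Si.
Second mineral: 56.170 g Si in 248.087 g formula = 22.64 wt% Si.
17.33% − 22.64% gives a difference of -5.31 percentage points.

-5.31 percentage points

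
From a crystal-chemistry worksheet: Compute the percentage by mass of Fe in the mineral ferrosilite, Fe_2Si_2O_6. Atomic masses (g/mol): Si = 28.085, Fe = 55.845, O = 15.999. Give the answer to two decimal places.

M(Fe_2Si_2O_6) = 263.854 g/mol.
Fe contributes 2 × 55.845 = 111.690 g per mole.
111.690/263.854 = 0.4233 → 42.33%.

42.33 weight percent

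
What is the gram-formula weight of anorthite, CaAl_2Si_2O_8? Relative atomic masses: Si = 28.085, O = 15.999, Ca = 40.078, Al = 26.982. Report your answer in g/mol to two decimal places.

The formula mass is the sum 1·40.078 + 2·26.982 + 2·28.085 + 8·15.999.

278.20 g/mol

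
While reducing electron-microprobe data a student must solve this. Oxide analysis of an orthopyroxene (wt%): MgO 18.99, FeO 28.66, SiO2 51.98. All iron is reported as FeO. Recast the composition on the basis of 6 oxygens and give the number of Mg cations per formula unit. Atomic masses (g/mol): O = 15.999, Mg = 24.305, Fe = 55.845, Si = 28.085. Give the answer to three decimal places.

18.99 wt% MgO ÷ 40.304 g/mol = 0.47117 mol, giving 0.47117 Mg and 0.47117 O.
28.66 wt% FeO ÷ 71.844 g/mol = 0.39892 mol, giving 0.39892 Fe and 0.39892 O.
51.98 wt% SiO2 ÷ 60.083 g/mol = 0.86514 mol, giving 0.86514 Si and 1.73028 O.
Oxygen sums to 2.60037; scaling by 6/2.60037 = 2.30736 puts the formula on 6 O.
Mg: 0.47117 × 2.30736 = 1.087 atoms per formula unit.

1.087 Mg apfu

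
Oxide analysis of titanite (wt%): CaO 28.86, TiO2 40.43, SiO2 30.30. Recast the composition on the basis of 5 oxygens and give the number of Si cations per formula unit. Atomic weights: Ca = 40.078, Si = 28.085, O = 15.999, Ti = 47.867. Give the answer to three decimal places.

CaO: 28.86/56.077 = 0.51465 mol → 0.51465 mol Ca, 0.51465 mol O.
TiO2: 40.43/79.865 = 0.50623 mol → 0.50623 mol Ti, 1.01246 mol O.
SiO2: 30.30/60.083 = 0.50430 mol → 0.50430 mol Si, 1.00860 mol O.
Total oxygen = 2.53571 mol. Normalization factor = 5/2.53571 = 1.97183.
Si per 5 O = 0.50430 × 1.97183 = 0.994.

0.994 Si apfu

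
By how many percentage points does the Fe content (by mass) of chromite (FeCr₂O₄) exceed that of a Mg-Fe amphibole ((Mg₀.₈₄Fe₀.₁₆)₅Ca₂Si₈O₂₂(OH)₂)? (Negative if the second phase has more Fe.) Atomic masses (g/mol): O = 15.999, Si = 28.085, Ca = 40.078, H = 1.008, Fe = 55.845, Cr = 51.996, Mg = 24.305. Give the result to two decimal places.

Fe in FeCr₂O₄: molar mass 223.833 g/mol; 1×55.845 = 55.845 g → 24.95 wt%.
Fe in (Mg₀.₈₄Fe₀.₁₆)₅Ca₂Si₈O₂₂(OH)₂: molar mass 837.585 g/mol; 0.80×55.845 = 44.676 g → 5.33 wt%.
Difference = 24.95 − 5.33 = 19.62 percentage points.

19.62 percentage points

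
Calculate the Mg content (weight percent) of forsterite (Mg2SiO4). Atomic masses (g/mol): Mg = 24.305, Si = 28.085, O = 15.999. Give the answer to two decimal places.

Molar mass of Mg2SiO4: 2·24.305 + 1·28.085 + 4·15.999 = 140.691 g/mol.
Mass of Mg per formula unit: 2 × 24.305 = 48.610 g.
Weight fraction Mg = 48.610 / 140.691 = 0.3455.

34.55 weight percent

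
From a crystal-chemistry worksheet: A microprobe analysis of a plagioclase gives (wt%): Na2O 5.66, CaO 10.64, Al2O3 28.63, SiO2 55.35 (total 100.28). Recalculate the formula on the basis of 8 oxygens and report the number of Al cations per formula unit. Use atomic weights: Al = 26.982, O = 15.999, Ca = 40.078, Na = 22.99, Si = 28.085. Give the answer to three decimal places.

1.515 Al apfu

5.66 wt% Na2O ÷ 61.979 g/mol = 0.09132 mol, giving 0.18264 Na and 0.09132 O.
10.64 wt% CaO ÷ 56.077 g/mol = 0.18974 mol, giving 0.18974 Ca and 0.18974 O.
28.63 wt% Al2O3 ÷ 101.961 g/mol = 0.28079 mol, giving 0.56158 Al and 0.84237 O.
55.35 wt% SiO2 ÷ 60.083 g/mol = 0.92123 mol, giving 0.92123 Si and 1.84246 O.
Oxygen sums to 2.96589; scaling by 8/2.96589 = 2.69734 puts the formula on 8 O.
Al: 0.56158 × 2.69734 = 1.515 atoms per formula unit.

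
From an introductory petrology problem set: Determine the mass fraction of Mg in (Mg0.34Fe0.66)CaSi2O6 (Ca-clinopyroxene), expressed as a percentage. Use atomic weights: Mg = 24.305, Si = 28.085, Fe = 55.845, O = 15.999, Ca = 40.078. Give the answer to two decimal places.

3.48 weight percent

Molar mass of (Mg0.34Fe0.66)CaSi2O6: 0.34·24.305 + 0.66·55.845 + 1·40.078 + 2·28.085 + 6·15.999 = 237.363 g/mol.
Mass of Mg per formula unit: 0.34 × 24.305 = 8.264 g.
Weight fraction Mg = 8.264 / 237.363 = 0.0348.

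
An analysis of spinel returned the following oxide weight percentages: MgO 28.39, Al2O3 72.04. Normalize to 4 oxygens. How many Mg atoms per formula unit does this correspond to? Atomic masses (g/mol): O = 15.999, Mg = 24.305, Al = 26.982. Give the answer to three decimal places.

0.998 Mg apfu

MgO (M=40.304): mol = 0.70440; Mg = 0.70440, O = 0.70440.
Al2O3 (M=101.961): mol = 0.70654; Al = 1.41308, O = 2.11962.
ΣO = 2.82402; factor = 4/ΣO = 1.41642.
Mg apfu = 0.70440 × 1.41642 = 0.998.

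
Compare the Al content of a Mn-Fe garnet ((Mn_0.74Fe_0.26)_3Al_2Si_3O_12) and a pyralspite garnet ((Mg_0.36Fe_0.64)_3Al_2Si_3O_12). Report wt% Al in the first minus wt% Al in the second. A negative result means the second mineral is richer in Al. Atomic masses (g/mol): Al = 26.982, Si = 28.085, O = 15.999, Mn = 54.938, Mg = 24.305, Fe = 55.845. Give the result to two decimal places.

-0.75 percentage points

M((Mn_0.74Fe_0.26)_3Al_2Si_3O_12) = 495.728 g/mol, so wt% Al = 53.964/495.728 × 100 = 10.89%.
M((Mg_0.36Fe_0.64)_3Al_2Si_3O_12) = 463.679 g/mol, so wt% Al = 53.964/463.679 × 100 = 11.64%.
10.89 − 11.64 = -0.75 pp.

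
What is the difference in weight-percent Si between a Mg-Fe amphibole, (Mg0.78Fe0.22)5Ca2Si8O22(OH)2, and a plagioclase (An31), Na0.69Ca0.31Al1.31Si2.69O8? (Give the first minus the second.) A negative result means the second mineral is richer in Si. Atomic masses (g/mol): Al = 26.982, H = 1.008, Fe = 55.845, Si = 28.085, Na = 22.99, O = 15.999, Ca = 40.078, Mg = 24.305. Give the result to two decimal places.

Si in (Mg0.78Fe0.22)5Ca2Si8O22(OH)2: molar mass 847.047 g/mol; 8×28.085 = 224.680 g → 26.53 wt%.
Si in Na0.69Ca0.31Al1.31Si2.69O8: molar mass 267.174 g/mol; 2.69×28.085 = 75.549 g → 28.28 wt%.
Difference = 26.53 − 28.28 = -1.75 percentage points.

-1.75 percentage points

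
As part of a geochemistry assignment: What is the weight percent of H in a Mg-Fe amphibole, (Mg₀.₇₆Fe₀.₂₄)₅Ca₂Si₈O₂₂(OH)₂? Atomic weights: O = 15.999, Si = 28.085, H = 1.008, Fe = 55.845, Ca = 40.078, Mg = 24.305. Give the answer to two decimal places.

0.24 weight percent

Formula mass = 3.80×24.305 + 1.20×55.845 + 2×40.078 + 8×28.085 + 24×15.999 + 2×1.008 = 850.201 g/mol, of which 2.016 g is H.
So H makes up 2.016/850.201 = 0.0024 of the mass, i.e. 0.24%.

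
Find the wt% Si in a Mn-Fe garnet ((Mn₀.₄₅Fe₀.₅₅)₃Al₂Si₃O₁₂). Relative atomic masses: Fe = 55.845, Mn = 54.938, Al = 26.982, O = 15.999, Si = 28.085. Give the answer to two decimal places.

Molar mass of (Mn₀.₄₅Fe₀.₅₅)₃Al₂Si₃O₁₂: 1.35·54.938 + 1.65·55.845 + 2·26.982 + 3·28.085 + 12·15.999 = 496.518 g/mol.
Mass of Si per formula unit: 3 × 28.085 = 84.255 g.
Weight fraction Si = 84.255 / 496.518 = 0.1697.

16.97 mass %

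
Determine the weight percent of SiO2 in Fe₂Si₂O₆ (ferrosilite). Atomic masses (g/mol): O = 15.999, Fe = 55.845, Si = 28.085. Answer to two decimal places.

45.54 wt%

Molar mass of Fe₂Si₂O₆ = 2*55.845 + 2*28.085 + 6*15.999 = 263.854 g/mol.
Each formula unit contains 2 Si, equivalent to 2/1 = 2.0000 mol SiO2.
M(SiO2) = 1×28.085 + 2×15.999 = 60.083 g/mol.
Mass of SiO2 per formula unit = 2.0000 × 60.083 = 120.166 g.
SiO2 wt% = 120.166 / 263.854 × 100 = 45.54%.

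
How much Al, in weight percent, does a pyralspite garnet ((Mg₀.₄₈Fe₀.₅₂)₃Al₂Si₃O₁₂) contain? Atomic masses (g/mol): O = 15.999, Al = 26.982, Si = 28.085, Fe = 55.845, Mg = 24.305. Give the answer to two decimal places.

Formula mass = 1.44*24.305 + 1.56*55.845 + 2*26.982 + 3*28.085 + 12*15.999 = 452.324 g/mol, of which 53.964 g is Al.
So Al makes up 53.964/452.324 = 0.1193 of the mass, i.e. 11.93%.

11.93 weight percent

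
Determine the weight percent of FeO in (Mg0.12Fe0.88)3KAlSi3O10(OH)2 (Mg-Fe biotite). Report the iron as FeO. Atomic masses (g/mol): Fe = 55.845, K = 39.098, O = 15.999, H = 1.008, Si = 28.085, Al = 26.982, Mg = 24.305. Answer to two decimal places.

37.89 wt%

Formula mass = 500.520 g/mol.
2.64 Fe → 2.6400 mol FeO per formula unit; M(FeO) = 71.844, so FeO mass = 189.668 g.
189.668/500.520 × 100 = 37.89 wt%.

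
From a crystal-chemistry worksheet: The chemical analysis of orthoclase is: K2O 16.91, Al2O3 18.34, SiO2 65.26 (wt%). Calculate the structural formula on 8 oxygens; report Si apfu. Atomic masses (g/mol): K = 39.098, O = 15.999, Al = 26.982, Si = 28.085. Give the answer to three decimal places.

3.005 Si apfu

K2O: 16.91/94.195 = 0.17952 mol → 0.35904 mol K, 0.17952 mol O.
Al2O3: 18.34/101.961 = 0.17987 mol → 0.35974 mol Al, 0.53961 mol O.
SiO2: 65.26/60.083 = 1.08616 mol → 1.08616 mol Si, 2.17232 mol O.
Total oxygen = 2.89145 mol. Normalization factor = 8/2.89145 = 2.76678.
Si per 8 O = 1.08616 × 2.76678 = 3.005.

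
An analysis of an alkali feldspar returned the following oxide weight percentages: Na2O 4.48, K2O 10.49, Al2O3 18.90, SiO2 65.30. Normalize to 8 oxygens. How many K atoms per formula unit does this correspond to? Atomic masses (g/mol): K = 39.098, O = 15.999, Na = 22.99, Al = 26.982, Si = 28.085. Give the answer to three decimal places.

4.48 wt% Na2O ÷ 61.979 g/mol = 0.07228 mol, giving 0.14456 Na and 0.07228 O.
10.49 wt% K2O ÷ 94.195 g/mol = 0.11136 mol, giving 0.22272 K and 0.11136 O.
18.90 wt% Al2O3 ÷ 101.961 g/mol = 0.18536 mol, giving 0.37072 Al and 0.55608 O.
65.30 wt% SiO2 ÷ 60.083 g/mol = 1.08683 mol, giving 1.08683 Si and 2.17366 O.
Oxygen sums to 2.91338; scaling by 8/2.91338 = 2.74595 puts the formula on 8 O.
K: 0.22272 × 2.74595 = 0.612 atoms per formula unit.

0.612 K apfu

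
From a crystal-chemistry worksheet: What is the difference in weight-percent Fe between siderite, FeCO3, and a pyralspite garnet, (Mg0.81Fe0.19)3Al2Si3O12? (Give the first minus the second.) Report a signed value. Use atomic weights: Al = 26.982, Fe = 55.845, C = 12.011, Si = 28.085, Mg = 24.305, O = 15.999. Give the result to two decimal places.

Fe in FeCO3: molar mass 115.853 g/mol; 1×55.845 = 55.845 g → 48.20 wt%.
Fe in (Mg0.81Fe0.19)3Al2Si3O12: molar mass 421.100 g/mol; 0.57×55.845 = 31.832 g → 7.56 wt%.
Difference = 48.20 − 7.56 = 40.64 percentage points.

40.64 percentage points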